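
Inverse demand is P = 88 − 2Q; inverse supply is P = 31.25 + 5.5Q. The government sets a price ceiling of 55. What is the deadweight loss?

Competitive equilibrium: 88 − 2Q = 31.25 + 5.5Q → Q* = 7.5667, P* = 72.8667.
At the ceiling P = 55, quantity supplied = (55 − 31.25)/5.5 = 4.3182.
Willingness to pay at Q' = 4.3182: 88 − 2·4.3182 = 79.3636.
ΔQ = 7.5667 − 4.3182 = 3.2485; wedge = 79.3636 − 55 = 24.3636.
Deadweight loss = ½ × 3.2485 × 24.3636 = 39.57.

39.57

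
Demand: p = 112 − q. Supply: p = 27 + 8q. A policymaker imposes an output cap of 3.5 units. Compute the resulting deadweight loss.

Competitive equilibrium: 112 − q = 27 + 8q → q* = 9.4444, p* = 102.5556.
At q = 3.5: demand price = 112 − 1·3.5 = 108.5; supply price = 27 + 8·3.5 = 55.
Δq = 9.4444 − 3.5 = 5.9444; wedge = 108.5 − 55 = 53.5.
DWL = ½ × 5.9444 × 53.5 = 159.01.

159.01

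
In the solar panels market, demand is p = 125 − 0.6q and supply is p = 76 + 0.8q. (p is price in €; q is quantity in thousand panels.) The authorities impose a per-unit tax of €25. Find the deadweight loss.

€223.21 thousand

Competitive equilibrium: 125 − 0.6q = 76 + 0.8q → q* = 35, p* = 104.
With the tax, the buyer price exceeds the seller price by 25: (125 − 0.6q) − (76 + 0.8q) = 25 → q' = 17.1429.
Δq = 35 − 17.1429 = 17.8571; the wedge equals the tax, 25.
Deadweight loss = ½ × 17.8571 × 25 = €223.21 thousand.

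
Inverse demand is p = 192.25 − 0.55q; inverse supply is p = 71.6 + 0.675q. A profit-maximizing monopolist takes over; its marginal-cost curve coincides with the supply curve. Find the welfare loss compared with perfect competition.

Competitive equilibrium: 192.25 − 0.55q = 71.6 + 0.675q → q* = 98.4898, p* = 138.0806.
Marginal revenue: MR = 192.25 − 1.1q. Set MR = MC: 192.25 − 1.1q = 71.6 + 0.675q → q_m = 67.9718.
Price p_m = 192.25 − 0.55·67.9718 = 154.8655; MC(q_m) = 71.6 + 0.675·67.9718 = 117.481.
Competitive q* = 98.4898, so Δq = 30.518; wedge = 154.8655 − 117.481 = 37.3845.
Deadweight loss = ½ × 30.518 × 37.3845 = 570.45.

570.45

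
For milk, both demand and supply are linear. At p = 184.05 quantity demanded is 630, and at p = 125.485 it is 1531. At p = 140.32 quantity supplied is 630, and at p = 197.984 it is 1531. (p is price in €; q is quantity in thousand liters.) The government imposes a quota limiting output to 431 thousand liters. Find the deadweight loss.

Demand slope = (125.485 − 184.05)/(1531 − 630) = −0.065, so p = 225 − 0.065q.
Supply slope = (197.984 − 140.32)/(1531 − 630) = 0.064, so p = 100 + 0.064q.
Competitive equilibrium: 225 − 0.065q = 100 + 0.064q → q* = 968.9922, p* = 162.0155.
At q = 431: demand price = 225 − 0.065·431 = 196.985; supply price = 100 + 0.064·431 = 127.584.
Δq = 968.9922 − 431 = 537.9922; wedge = 196.985 − 127.584 = 69.401.
DWL = ½ × 537.9922 × 69.401 = €18668.60 thousand.

€18668.60 thousand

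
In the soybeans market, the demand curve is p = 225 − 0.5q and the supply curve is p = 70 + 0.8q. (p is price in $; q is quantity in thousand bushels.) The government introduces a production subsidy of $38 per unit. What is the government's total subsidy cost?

$5641.54 thousand

Competitive equilibrium: 225 − 0.5q = 70 + 0.8q → q* = 119.2308, p* = 165.3846.
The subsidy lowers effective supply by 38: p = 32 + 0.8q.
New quantity: 225 − 0.5q = 32 + 0.8q → q' = 148.4615.
Total subsidy cost = 38 × 148.4615 = $5641.54 thousand.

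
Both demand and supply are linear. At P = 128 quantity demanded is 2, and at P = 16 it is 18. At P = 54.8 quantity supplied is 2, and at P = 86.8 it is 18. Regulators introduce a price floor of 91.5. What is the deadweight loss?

38.34

Demand slope = (16 − 128)/(18 − 2) = −7, so P = 142 − 7Q.
Supply slope = (86.8 − 54.8)/(18 − 2) = 2, so P = 50.8 + 2Q.
Competitive equilibrium: 142 − 7Q = 50.8 + 2Q → Q* = 10.1333, P* = 71.0667.
At the floor P = 91.5, quantity demanded = (142 − 91.5)/7 = 7.2143.
Sellers' marginal cost at Q' = 7.2143: 50.8 + 2·7.2143 = 65.2286.
ΔQ = 10.1333 − 7.2143 = 2.919; wedge = 91.5 − 65.2286 = 26.2714.
DWL = ½ × 2.919 × 26.2714 = 38.34.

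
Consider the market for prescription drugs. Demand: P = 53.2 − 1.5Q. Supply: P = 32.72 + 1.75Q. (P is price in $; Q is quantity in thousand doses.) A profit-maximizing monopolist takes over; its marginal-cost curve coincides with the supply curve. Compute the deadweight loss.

$6.43 thousand

Competitive equilibrium: 53.2 − 1.5Q = 32.72 + 1.75Q → Q* = 6.3015, P* = 43.7477.
Marginal revenue: MR = 53.2 − 3Q. Set MR = MC: 53.2 − 3Q = 32.72 + 1.75Q → Q_m = 4.3116.
Price P_m = 53.2 − 1.5·4.3116 = 46.7326; MC(Q_m) = 32.72 + 1.75·4.3116 = 40.2653.
Competitive Q* = 6.3015, so ΔQ = 1.9899; wedge = 46.7326 − 40.2653 = 6.4673.
The triangle = ½ × 1.9899 × 6.4673 = $6.43 thousand.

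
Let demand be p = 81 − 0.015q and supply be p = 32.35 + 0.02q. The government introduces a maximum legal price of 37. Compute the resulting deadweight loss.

23446.61

Competitive equilibrium: 81 − 0.015q = 32.35 + 0.02q → q* = 1390, p* = 60.15.
At the ceiling p = 37, quantity supplied = (37 − 32.35)/0.02 = 232.5.
Willingness to pay at q' = 232.5: 81 − 0.015·232.5 = 77.5125.
Δq = 1390 − 232.5 = 1157.5; wedge = 77.5125 − 37 = 40.5125.
Deadweight loss = ½ × 1157.5 × 40.5125 = 23446.61.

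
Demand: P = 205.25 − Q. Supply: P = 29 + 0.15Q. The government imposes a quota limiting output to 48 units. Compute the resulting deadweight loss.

6370.91

Competitive equilibrium: 205.25 − Q = 29 + 0.15Q → Q* = 153.26087, P* = 51.98913.
At Q = 48: demand price = 205.25 − 1·48 = 157.25; supply price = 29 + 0.15·48 = 36.2.
ΔQ = 153.26087 − 48 = 105.26087; wedge = 157.25 − 36.2 = 121.05.
DWL = ½ × 105.26087 × 121.05 = 6370.91.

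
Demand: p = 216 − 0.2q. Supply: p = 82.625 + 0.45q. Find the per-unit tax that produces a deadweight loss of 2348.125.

55.25

Competitive equilibrium: 216 − 0.2q = 82.625 + 0.45q → q* = 205.1923, p* = 174.9615.
A tax t gives Δq = t/0.65 and wedge t, so DWL = t²/1.3.
t²/1.3 = 2348.125 → t² = 3052.5625 → t = 55.25.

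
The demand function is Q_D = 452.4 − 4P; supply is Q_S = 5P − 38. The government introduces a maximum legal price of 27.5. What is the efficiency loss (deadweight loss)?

In inverse form: demand P = 113.1 − 0.25Q, supply P = 7.6 + 0.2Q.
Competitive equilibrium: 113.1 − 0.25Q = 7.6 + 0.2Q → Q* = 234.4444, P* = 54.4889.
At the ceiling P = 27.5, quantity supplied = (27.5 − 7.6)/0.2 = 99.5.
Willingness to pay at Q' = 99.5: 113.1 − 0.25·99.5 = 88.225.
ΔQ = 234.4444 − 99.5 = 134.9444; wedge = 88.225 − 27.5 = 60.725.
The triangle = ½ × 134.9444 × 60.725 = 4097.25.

4097.25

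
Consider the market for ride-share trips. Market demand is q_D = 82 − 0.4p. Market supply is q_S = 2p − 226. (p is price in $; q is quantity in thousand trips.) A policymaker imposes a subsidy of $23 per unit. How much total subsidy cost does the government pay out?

In inverse form: demand p = 205 − 2.5q, supply p = 113 + 0.5q.
Competitive equilibrium: 205 − 2.5q = 113 + 0.5q → q* = 30.6667, p* = 128.3333.
The subsidy lowers effective supply by 23: p = 90 + 0.5q.
New quantity: 205 − 2.5q = 90 + 0.5q → q' = 38.3333.
Total subsidy cost = 23 × 38.3333 = $881.67 thousand.

$881.67 thousand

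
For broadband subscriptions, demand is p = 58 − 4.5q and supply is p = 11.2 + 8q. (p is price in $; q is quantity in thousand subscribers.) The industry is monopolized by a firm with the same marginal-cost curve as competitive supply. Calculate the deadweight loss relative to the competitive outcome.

Competitive equilibrium: 58 − 4.5q = 11.2 + 8q → q* = 3.744, p* = 41.152.
Marginal revenue: MR = 58 − 9q. Set MR = MC: 58 − 9q = 11.2 + 8q → q_m = 2.7529.
Price p_m = 58 − 4.5·2.7529 = 45.612; MC(q_m) = 11.2 + 8·2.7529 = 33.2232.
Competitive q* = 3.744, so Δq = 0.9911; wedge = 45.612 − 33.2232 = 12.3888.
Welfare loss = ½ × 0.9911 × 12.3888 = $6.14 thousand.

$6.14 thousand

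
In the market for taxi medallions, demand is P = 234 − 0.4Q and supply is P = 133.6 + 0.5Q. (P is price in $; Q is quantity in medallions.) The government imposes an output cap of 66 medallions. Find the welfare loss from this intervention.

Competitive equilibrium: 234 − 0.4Q = 133.6 + 0.5Q → Q* = 111.5556, P* = 189.3778.
At Q = 66: demand price = 234 − 0.4·66 = 207.6; supply price = 133.6 + 0.5·66 = 166.6.
ΔQ = 111.5556 − 66 = 45.5556; wedge = 207.6 − 166.6 = 41.
The triangle = ½ × 45.5556 × 41 = $933.89.

$933.89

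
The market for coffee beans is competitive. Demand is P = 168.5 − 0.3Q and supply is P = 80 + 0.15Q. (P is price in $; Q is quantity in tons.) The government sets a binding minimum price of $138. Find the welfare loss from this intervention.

Competitive equilibrium: 168.5 − 0.3Q = 80 + 0.15Q → Q* = 196.6667, P* = 109.5.
At the floor P = 138, quantity demanded = (168.5 − 138)/0.3 = 101.6667.
Sellers' marginal cost at Q' = 101.6667: 80 + 0.15·101.6667 = 95.25.
ΔQ = 196.6667 − 101.6667 = 95; wedge = 138 − 95.25 = 42.75.
Deadweight loss = ½ × 95 × 42.75 = $2030.625.

$2030.625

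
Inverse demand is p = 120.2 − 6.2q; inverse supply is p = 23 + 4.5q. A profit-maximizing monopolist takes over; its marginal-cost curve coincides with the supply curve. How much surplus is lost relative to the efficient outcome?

Competitive equilibrium: 120.2 − 6.2q = 23 + 4.5q → q* = 9.0841, p* = 63.8785.
Marginal revenue: MR = 120.2 − 12.4q. Set MR = MC: 120.2 − 12.4q = 23 + 4.5q → q_m = 5.7515.
Price p_m = 120.2 − 6.2·5.7515 = 84.5407; MC(q_m) = 23 + 4.5·5.7515 = 48.8818.
Competitive q* = 9.0841, so Δq = 3.3326; wedge = 84.5407 − 48.8818 = 35.6589.
DWL = ½ × 3.3326 × 35.6589 = 59.42.

59.42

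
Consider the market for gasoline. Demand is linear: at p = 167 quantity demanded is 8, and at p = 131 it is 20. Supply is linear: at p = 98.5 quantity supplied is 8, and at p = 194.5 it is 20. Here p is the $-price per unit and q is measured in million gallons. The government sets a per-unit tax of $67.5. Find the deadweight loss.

Demand slope = (131 − 167)/(20 − 8) = −3, so p = 191 − 3q.
Supply slope = (194.5 − 98.5)/(20 − 8) = 8, so p = 34.5 + 8q.
Competitive equilibrium: 191 − 3q = 34.5 + 8q → q* = 14.2273, p* = 148.3182.
With the tax, the buyer price exceeds the seller price by 67.5: (191 − 3q) − (34.5 + 8q) = 67.5 → q' = 8.0909.
Δq = 14.2273 − 8.0909 = 6.1364; the wedge equals the tax, 67.5.
DWL = ½ × 6.1364 × 67.5 = $207.10 million.

$207.10 million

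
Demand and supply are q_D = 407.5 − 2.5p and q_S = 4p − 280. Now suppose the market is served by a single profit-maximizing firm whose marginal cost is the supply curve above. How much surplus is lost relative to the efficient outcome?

In inverse form: demand p = 163 − 0.4q, supply p = 70 + 0.25q.
Competitive equilibrium: 163 − 0.4q = 70 + 0.25q → q* = 143.07692, p* = 105.76923.
Marginal revenue: MR = 163 − 0.8q. Set MR = MC: 163 − 0.8q = 70 + 0.25q → q_m = 88.57143.
Price p_m = 163 − 0.4·88.57143 = 127.57143; MC(q_m) = 70 + 0.25·88.57143 = 92.14286.
Competitive q* = 143.07692, so Δq = 54.50549; wedge = 127.57143 − 92.14286 = 35.42857.
Deadweight loss = ½ × 54.50549 × 35.42857 = 965.53.

965.53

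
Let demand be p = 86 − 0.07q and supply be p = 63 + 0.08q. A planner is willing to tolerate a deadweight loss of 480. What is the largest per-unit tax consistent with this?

12

Competitive equilibrium: 86 − 0.07q = 63 + 0.08q → q* = 153.3333, p* = 75.2667.
A tax t gives Δq = t/0.15 and wedge t, so DWL = t²/0.3.
t²/0.3 = 480 → t² = 144 → t = 12.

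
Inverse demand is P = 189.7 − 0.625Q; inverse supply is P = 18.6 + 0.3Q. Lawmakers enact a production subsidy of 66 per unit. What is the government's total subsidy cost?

16917.41

Competitive equilibrium: 189.7 − 0.625Q = 18.6 + 0.3Q → Q* = 184.97297, P* = 74.09189.
The subsidy lowers effective supply by 66: P = 0.3Q − 47.4.
New quantity: 189.7 − 0.625Q = 0.3Q − 47.4 → Q' = 256.32432.
Total subsidy cost = 66 × 256.32432 = 16917.41.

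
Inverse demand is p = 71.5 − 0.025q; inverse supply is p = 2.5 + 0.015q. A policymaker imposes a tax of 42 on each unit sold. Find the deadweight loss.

Competitive equilibrium: 71.5 − 0.025q = 2.5 + 0.015q → q* = 1725, p* = 28.375.
With the tax, the buyer price exceeds the seller price by 42: (71.5 − 0.025q) − (2.5 + 0.015q) = 42 → q' = 675.
Δq = 1725 − 675 = 1050; the wedge equals the tax, 42.
Welfare loss = ½ × 1050 × 42 = 22050.

22050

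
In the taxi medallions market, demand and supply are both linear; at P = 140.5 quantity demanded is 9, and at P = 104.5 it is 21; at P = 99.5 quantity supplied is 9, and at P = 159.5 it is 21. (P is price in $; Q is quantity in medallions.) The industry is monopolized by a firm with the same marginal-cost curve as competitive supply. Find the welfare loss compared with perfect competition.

$59.36

Demand slope = (104.5 − 140.5)/(21 − 9) = −3, so P = 167.5 − 3Q.
Supply slope = (159.5 − 99.5)/(21 − 9) = 5, so P = 54.5 + 5Q.
Competitive equilibrium: 167.5 − 3Q = 54.5 + 5Q → Q* = 14.125, P* = 125.125.
Marginal revenue: MR = 167.5 − 6Q. Set MR = MC: 167.5 − 6Q = 54.5 + 5Q → Q_m = 10.2727.
Price P_m = 167.5 − 3·10.2727 = 136.6819; MC(Q_m) = 54.5 + 5·10.2727 = 105.8635.
Competitive Q* = 14.125, so ΔQ = 3.8523; wedge = 136.6819 − 105.8635 = 30.8184.
Welfare loss = ½ × 3.8523 × 30.8184 = $59.36.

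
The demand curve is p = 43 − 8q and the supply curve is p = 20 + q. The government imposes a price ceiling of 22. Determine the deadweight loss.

1.39

Competitive equilibrium: 43 − 8q = 20 + q → q* = 2.5556, p* = 22.5556.
At the ceiling p = 22, quantity supplied = (22 − 20)/1 = 2.
Willingness to pay at q' = 2: 43 − 8·2 = 27.
Δq = 2.5556 − 2 = 0.5556; wedge = 27 − 22 = 5.
Deadweight loss = ½ × 0.5556 × 5 = 1.39.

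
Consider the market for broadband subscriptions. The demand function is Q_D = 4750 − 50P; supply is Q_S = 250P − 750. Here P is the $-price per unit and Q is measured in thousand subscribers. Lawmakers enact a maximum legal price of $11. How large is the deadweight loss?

$40333.33 thousand

In inverse form: demand P = 95 − 0.02Q, supply P = 3 + 0.004Q.
Competitive equilibrium: 95 − 0.02Q = 3 + 0.004Q → Q* = 3833.3333, P* = 18.3333.
At the ceiling P = 11, quantity supplied = (11 − 3)/0.004 = 2000.
Willingness to pay at Q' = 2000: 95 − 0.02·2000 = 55.
ΔQ = 3833.3333 − 2000 = 1833.3333; wedge = 55 − 11 = 44.
Welfare loss = ½ × 1833.3333 × 44 = $40333.33 thousand.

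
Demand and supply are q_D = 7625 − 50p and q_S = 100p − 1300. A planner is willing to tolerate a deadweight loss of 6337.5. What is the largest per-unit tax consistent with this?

19.5

In inverse form: demand p = 152.5 − 0.02q, supply p = 13 + 0.01q.
Competitive equilibrium: 152.5 − 0.02q = 13 + 0.01q → q* = 4650, p* = 59.5.
A tax t gives Δq = t/0.03 and wedge t, so DWL = t²/0.06.
t²/0.06 = 6337.5 → t² = 380.25 → t = 19.5.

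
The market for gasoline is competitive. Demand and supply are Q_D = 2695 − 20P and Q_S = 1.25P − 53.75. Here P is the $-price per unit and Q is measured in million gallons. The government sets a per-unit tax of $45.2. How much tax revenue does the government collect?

In inverse form: demand P = 134.75 − 0.05Q, supply P = 43 + 0.8Q.
Competitive equilibrium: 134.75 − 0.05Q = 43 + 0.8Q → Q* = 107.9412, P* = 129.3529.
With the tax, the buyer price exceeds the seller price by 45.2: (134.75 − 0.05Q) − (43 + 0.8Q) = 45.2 → Q' = 54.7647.
Tax revenue = 45.2 × 54.7647 = $2475.36 million.

$2475.36 million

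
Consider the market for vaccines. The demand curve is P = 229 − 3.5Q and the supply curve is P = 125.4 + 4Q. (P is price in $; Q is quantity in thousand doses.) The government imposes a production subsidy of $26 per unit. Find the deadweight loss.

$45.07 thousand

Competitive equilibrium: 229 − 3.5Q = 125.4 + 4Q → Q* = 13.8133, P* = 180.6533.
The subsidy lowers effective supply by 26: P = 99.4 + 4Q.
New quantity: 229 − 3.5Q = 99.4 + 4Q → Q' = 17.28.
Overproduction ΔQ = 17.28 − 13.8133 = 3.4667; wedge = subsidy = 26.
The triangle = ½ × 3.4667 × 26 = $45.07 thousand.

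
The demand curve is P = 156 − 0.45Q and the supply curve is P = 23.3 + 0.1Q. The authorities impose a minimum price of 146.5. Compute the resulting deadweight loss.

13329.56

Competitive equilibrium: 156 − 0.45Q = 23.3 + 0.1Q → Q* = 241.2727, P* = 47.4273.
At the floor P = 146.5, quantity demanded = (156 − 146.5)/0.45 = 21.1111.
Sellers' marginal cost at Q' = 21.1111: 23.3 + 0.1·21.1111 = 25.4111.
ΔQ = 241.2727 − 21.1111 = 220.1616; wedge = 146.5 − 25.4111 = 121.0889.
DWL = ½ × 220.1616 × 121.0889 = 13329.56.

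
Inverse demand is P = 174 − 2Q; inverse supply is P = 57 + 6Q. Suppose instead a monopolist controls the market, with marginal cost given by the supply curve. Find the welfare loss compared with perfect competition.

Competitive equilibrium: 174 − 2Q = 57 + 6Q → Q* = 14.625, P* = 144.75.
Marginal revenue: MR = 174 − 4Q. Set MR = MC: 174 − 4Q = 57 + 6Q → Q_m = 11.7.
Price P_m = 174 − 2·11.7 = 150.6; MC(Q_m) = 57 + 6·11.7 = 127.2.
Competitive Q* = 14.625, so ΔQ = 2.925; wedge = 150.6 − 127.2 = 23.4.
DWL = ½ × 2.925 × 23.4 = 34.22.

34.22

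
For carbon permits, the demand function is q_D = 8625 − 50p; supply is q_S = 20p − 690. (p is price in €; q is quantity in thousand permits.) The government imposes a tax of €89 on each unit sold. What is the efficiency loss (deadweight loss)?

€56578.57 thousand

In inverse form: demand p = 172.5 − 0.02q, supply p = 34.5 + 0.05q.
Competitive equilibrium: 172.5 − 0.02q = 34.5 + 0.05q → q* = 1971.4286, p* = 133.0714.
With the tax, the buyer price exceeds the seller price by 89: (172.5 − 0.02q) − (34.5 + 0.05q) = 89 → q' = 700.
Δq = 1971.4286 − 700 = 1271.4286; the wedge equals the tax, 89.
Deadweight loss = ½ × 1271.4286 × 89 = €56578.57 thousand.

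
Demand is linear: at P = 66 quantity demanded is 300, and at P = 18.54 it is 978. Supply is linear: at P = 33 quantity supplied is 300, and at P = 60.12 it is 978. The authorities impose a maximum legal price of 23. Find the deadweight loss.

Demand slope = (18.54 − 66)/(978 − 300) = −0.07, so P = 87 − 0.07Q.
Supply slope = (60.12 − 33)/(978 − 300) = 0.04, so P = 21 + 0.04Q.
Competitive equilibrium: 87 − 0.07Q = 21 + 0.04Q → Q* = 600, P* = 45.
At the ceiling P = 23, quantity supplied = (23 − 21)/0.04 = 50.
Willingness to pay at Q' = 50: 87 − 0.07·50 = 83.5.
ΔQ = 600 − 50 = 550; wedge = 83.5 − 23 = 60.5.
The triangle = ½ × 550 × 60.5 = 16637.50.

16637.50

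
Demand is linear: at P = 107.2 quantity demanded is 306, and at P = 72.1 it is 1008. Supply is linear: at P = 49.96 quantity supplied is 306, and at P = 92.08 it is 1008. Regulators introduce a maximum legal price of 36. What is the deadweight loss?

31188.01

Demand slope = (72.1 − 107.2)/(1008 − 306) = −0.05, so P = 122.5 − 0.05Q.
Supply slope = (92.08 − 49.96)/(1008 − 306) = 0.06, so P = 31.6 + 0.06Q.
Competitive equilibrium: 122.5 − 0.05Q = 31.6 + 0.06Q → Q* = 826.3636364, P* = 81.1818182.
At the ceiling P = 36, quantity supplied = (36 − 31.6)/0.06 = 73.3333333.
Willingness to pay at Q' = 73.3333333: 122.5 − 0.05·73.3333333 = 118.8333333.
ΔQ = 826.3636364 − 73.3333333 = 753.0303031; wedge = 118.8333333 − 36 = 82.8333333.
DWL = ½ × 753.0303031 × 82.8333333 = 31188.01.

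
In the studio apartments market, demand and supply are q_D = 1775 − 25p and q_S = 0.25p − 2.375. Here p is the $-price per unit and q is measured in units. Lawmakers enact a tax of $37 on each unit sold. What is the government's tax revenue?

In inverse form: demand p = 71 − 0.04q, supply p = 9.5 + 4q.
Competitive equilibrium: 71 − 0.04q = 9.5 + 4q → q* = 15.2228, p* = 70.3911.
With the tax, the buyer price exceeds the seller price by 37: (71 − 0.04q) − (9.5 + 4q) = 37 → q' = 6.0644.
Tax revenue = 37 × 6.0644 = $224.38.

$224.38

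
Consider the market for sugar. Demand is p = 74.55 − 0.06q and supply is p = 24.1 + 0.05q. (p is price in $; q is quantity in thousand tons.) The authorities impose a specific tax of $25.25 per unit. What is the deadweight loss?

Competitive equilibrium: 74.55 − 0.06q = 24.1 + 0.05q → q* = 458.6364, p* = 47.0318.
With the tax, the buyer price exceeds the seller price by 25.25: (74.55 − 0.06q) − (24.1 + 0.05q) = 25.25 → q' = 229.0909.
Δq = 458.6364 − 229.0909 = 229.5455; the wedge equals the tax, 25.25.
DWL = ½ × 229.5455 × 25.25 = $2898.01 thousand.

$2898.01 thousand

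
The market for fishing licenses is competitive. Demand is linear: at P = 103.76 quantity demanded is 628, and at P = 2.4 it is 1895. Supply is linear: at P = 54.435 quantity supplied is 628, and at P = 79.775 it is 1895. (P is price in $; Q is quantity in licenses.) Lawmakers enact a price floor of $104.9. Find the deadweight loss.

Demand slope = (2.4 − 103.76)/(1895 − 628) = −0.08, so P = 154 − 0.08Q.
Supply slope = (79.775 − 54.435)/(1895 − 628) = 0.02, so P = 41.875 + 0.02Q.
Competitive equilibrium: 154 − 0.08Q = 41.875 + 0.02Q → Q* = 1121.25, P* = 64.3.
At the floor P = 104.9, quantity demanded = (154 − 104.9)/0.08 = 613.75.
Sellers' marginal cost at Q' = 613.75: 41.875 + 0.02·613.75 = 54.15.
ΔQ = 1121.25 − 613.75 = 507.5; wedge = 104.9 − 54.15 = 50.75.
DWL = ½ × 507.5 × 50.75 = $12877.81.

$12877.81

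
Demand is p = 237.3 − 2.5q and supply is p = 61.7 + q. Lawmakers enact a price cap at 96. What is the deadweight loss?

Competitive equilibrium: 237.3 − 2.5q = 61.7 + q → q* = 50.1714, p* = 111.8714.
At the ceiling p = 96, quantity supplied = (96 − 61.7)/1 = 34.3.
Willingness to pay at q' = 34.3: 237.3 − 2.5·34.3 = 151.55.
Δq = 50.1714 − 34.3 = 15.8714; wedge = 151.55 − 96 = 55.55.
Deadweight loss = ½ × 15.8714 × 55.55 = 440.83.

440.83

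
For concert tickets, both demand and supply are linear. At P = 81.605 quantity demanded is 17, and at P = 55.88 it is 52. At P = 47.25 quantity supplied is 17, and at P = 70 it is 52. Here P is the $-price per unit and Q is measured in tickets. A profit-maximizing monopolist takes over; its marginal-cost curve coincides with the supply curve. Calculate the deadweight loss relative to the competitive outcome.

$145.47

Demand slope = (55.88 − 81.605)/(52 − 17) = −0.735, so P = 94.1 − 0.735Q.
Supply slope = (70 − 47.25)/(52 − 17) = 0.65, so P = 36.2 + 0.65Q.
Competitive equilibrium: 94.1 − 0.735Q = 36.2 + 0.65Q → Q* = 41.8051, P* = 63.3733.
Marginal revenue: MR = 94.1 − 1.47Q. Set MR = MC: 94.1 − 1.47Q = 36.2 + 0.65Q → Q_m = 27.3113.
Price P_m = 94.1 − 0.735·27.3113 = 74.0262; MC(Q_m) = 36.2 + 0.65·27.3113 = 53.9523.
Competitive Q* = 41.8051, so ΔQ = 14.4938; wedge = 74.0262 − 53.9523 = 20.0739.
Deadweight loss = ½ × 14.4938 × 20.0739 = $145.47.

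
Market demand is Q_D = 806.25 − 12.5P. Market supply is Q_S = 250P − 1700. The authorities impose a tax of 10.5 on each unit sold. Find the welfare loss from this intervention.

In inverse form: demand P = 64.5 − 0.08Q, supply P = 6.8 + 0.004Q.
Competitive equilibrium: 64.5 − 0.08Q = 6.8 + 0.004Q → Q* = 686.9048, P* = 9.5476.
With the tax, the buyer price exceeds the seller price by 10.5: (64.5 − 0.08Q) − (6.8 + 0.004Q) = 10.5 → Q' = 561.9048.
ΔQ = 686.9048 − 561.9048 = 125; the wedge equals the tax, 10.5.
DWL = ½ × 125 × 10.5 = 656.25.

656.25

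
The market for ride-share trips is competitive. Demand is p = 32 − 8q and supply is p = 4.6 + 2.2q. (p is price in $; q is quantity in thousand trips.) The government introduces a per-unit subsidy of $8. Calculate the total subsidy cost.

$27.76 thousand

Competitive equilibrium: 32 − 8q = 4.6 + 2.2q → q* = 2.6863, p* = 10.5098.
The subsidy lowers effective supply by 8: p = 2.2q − 3.4.
New quantity: 32 − 8q = 2.2q − 3.4 → q' = 3.4706.
Total subsidy cost = 8 × 3.4706 = $27.76 thousand.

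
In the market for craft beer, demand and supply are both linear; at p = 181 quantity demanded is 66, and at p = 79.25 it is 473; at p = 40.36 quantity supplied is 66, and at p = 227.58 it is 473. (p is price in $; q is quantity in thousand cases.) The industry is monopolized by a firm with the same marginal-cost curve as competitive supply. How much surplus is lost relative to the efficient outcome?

Demand slope = (79.25 − 181)/(473 − 66) = −0.25, so p = 197.5 − 0.25q.
Supply slope = (227.58 − 40.36)/(473 − 66) = 0.46, so p = 10 + 0.46q.
Competitive equilibrium: 197.5 − 0.25q = 10 + 0.46q → q* = 264.0845, p* = 131.4789.
Marginal revenue: MR = 197.5 − 0.5q. Set MR = MC: 197.5 − 0.5q = 10 + 0.46q → q_m = 195.3125.
Price p_m = 197.5 − 0.25·195.3125 = 148.6719; MC(q_m) = 10 + 0.46·195.3125 = 99.8438.
Competitive q* = 264.0845, so Δq = 68.772; wedge = 148.6719 − 99.8438 = 48.8281.
DWL = ½ × 68.772 × 48.8281 = $1679 thousand.

$1679 thousand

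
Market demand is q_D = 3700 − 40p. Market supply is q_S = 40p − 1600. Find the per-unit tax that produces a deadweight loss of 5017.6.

22.4

In inverse form: demand p = 92.5 − 0.025q, supply p = 40 + 0.025q.
Competitive equilibrium: 92.5 − 0.025q = 40 + 0.025q → q* = 1050, p* = 66.25.
A tax t gives Δq = t/0.05 and wedge t, so DWL = t²/0.1.
t²/0.1 = 5017.6 → t² = 501.76 → t = 22.4.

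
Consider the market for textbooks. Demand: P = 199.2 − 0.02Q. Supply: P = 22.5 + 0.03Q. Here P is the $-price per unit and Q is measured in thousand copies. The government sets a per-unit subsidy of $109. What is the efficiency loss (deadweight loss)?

$118810 thousand

Competitive equilibrium: 199.2 − 0.02Q = 22.5 + 0.03Q → Q* = 3534, P* = 128.52.
The subsidy lowers effective supply by 109: P = 0.03Q − 86.5.
New quantity: 199.2 − 0.02Q = 0.03Q − 86.5 → Q' = 5714.
Overproduction ΔQ = 5714 − 3534 = 2180; wedge = subsidy = 109.
Deadweight loss = ½ × 2180 × 109 = $118810 thousand.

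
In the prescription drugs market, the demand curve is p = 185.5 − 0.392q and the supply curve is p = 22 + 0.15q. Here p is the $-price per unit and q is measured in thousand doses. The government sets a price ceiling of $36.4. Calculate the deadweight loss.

Competitive equilibrium: 185.5 − 0.392q = 22 + 0.15q → q* = 301.6605, p* = 67.2491.
At the ceiling p = 36.4, quantity supplied = (36.4 − 22)/0.15 = 96.
Willingness to pay at q' = 96: 185.5 − 0.392·96 = 147.868.
Δq = 301.6605 − 96 = 205.6605; wedge = 147.868 − 36.4 = 111.468.
Welfare loss = ½ × 205.6605 × 111.468 = $11462.28 thousand.

$11462.28 thousand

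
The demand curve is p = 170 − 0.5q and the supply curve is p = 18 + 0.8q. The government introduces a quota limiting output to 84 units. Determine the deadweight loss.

704.55

Competitive equilibrium: 170 − 0.5q = 18 + 0.8q → q* = 116.9231, p* = 111.5385.
At q = 84: demand price = 170 − 0.5·84 = 128; supply price = 18 + 0.8·84 = 85.2.
Δq = 116.9231 − 84 = 32.9231; wedge = 128 − 85.2 = 42.8.
The triangle = ½ × 32.9231 × 42.8 = 704.55.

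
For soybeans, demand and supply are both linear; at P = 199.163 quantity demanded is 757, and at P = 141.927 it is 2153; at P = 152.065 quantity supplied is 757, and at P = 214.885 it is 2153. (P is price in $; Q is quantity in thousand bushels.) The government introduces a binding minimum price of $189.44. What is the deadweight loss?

Demand slope = (141.927 − 199.163)/(2153 − 757) = −0.041, so P = 230.2 − 0.041Q.
Supply slope = (214.885 − 152.065)/(2153 − 757) = 0.045, so P = 118 + 0.045Q.
Competitive equilibrium: 230.2 − 0.041Q = 118 + 0.045Q → Q* = 1304.6512, P* = 176.7093.
At the floor P = 189.44, quantity demanded = (230.2 − 189.44)/0.041 = 994.1463.
Sellers' marginal cost at Q' = 994.1463: 118 + 0.045·994.1463 = 162.7366.
ΔQ = 1304.6512 − 994.1463 = 310.5049; wedge = 189.44 − 162.7366 = 26.7034.
Welfare loss = ½ × 310.5049 × 26.7034 = $4145.77 thousand.

$4145.77 thousand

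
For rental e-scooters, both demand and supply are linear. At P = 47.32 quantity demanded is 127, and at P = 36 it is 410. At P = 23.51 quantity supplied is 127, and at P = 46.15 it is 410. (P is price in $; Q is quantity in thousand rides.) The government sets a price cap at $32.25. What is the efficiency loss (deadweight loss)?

Demand slope = (36 − 47.32)/(410 − 127) = −0.04, so P = 52.4 − 0.04Q.
Supply slope = (46.15 − 23.51)/(410 − 127) = 0.08, so P = 13.35 + 0.08Q.
Competitive equilibrium: 52.4 − 0.04Q = 13.35 + 0.08Q → Q* = 325.4167, P* = 39.3833.
At the ceiling P = 32.25, quantity supplied = (32.25 − 13.35)/0.08 = 236.25.
Willingness to pay at Q' = 236.25: 52.4 − 0.04·236.25 = 42.95.
ΔQ = 325.4167 − 236.25 = 89.1667; wedge = 42.95 − 32.25 = 10.7.
Welfare loss = ½ × 89.1667 × 10.7 = $477.04 thousand.

$477.04 thousand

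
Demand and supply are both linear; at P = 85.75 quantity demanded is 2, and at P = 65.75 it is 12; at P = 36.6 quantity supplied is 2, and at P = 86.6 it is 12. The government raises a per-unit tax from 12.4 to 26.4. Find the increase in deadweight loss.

Demand slope = (65.75 − 85.75)/(12 − 2) = −2, so P = 89.75 − 2Q.
Supply slope = (86.6 − 36.6)/(12 − 2) = 5, so P = 26.6 + 5Q.
Competitive equilibrium: 89.75 − 2Q = 26.6 + 5Q → Q* = 9.0214, P* = 71.7071.
For a per-unit tax t: ΔQ = t/7, so DWL = ½·t·(t/7) = t²/14.
At t = 12.4: DWL = 10.983. At t = 26.4: DWL = 49.783.
Increase = 49.783 − 10.983 = 38.80.

38.80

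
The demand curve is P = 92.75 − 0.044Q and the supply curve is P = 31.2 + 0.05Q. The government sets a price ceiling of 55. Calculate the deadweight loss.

Competitive equilibrium: 92.75 − 0.044Q = 31.2 + 0.05Q → Q* = 654.7872, P* = 63.9394.
At the ceiling P = 55, quantity supplied = (55 − 31.2)/0.05 = 476.
Willingness to pay at Q' = 476: 92.75 − 0.044·476 = 71.806.
ΔQ = 654.7872 − 476 = 178.7872; wedge = 71.806 − 55 = 16.806.
The triangle = ½ × 178.7872 × 16.806 = 1502.35.

1502.35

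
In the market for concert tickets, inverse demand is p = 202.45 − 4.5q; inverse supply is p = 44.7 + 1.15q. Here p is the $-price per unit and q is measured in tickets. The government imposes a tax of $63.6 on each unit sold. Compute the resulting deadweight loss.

$357.96

Competitive equilibrium: 202.45 − 4.5q = 44.7 + 1.15q → q* = 27.9204, p* = 76.8084.
With the tax, the buyer price exceeds the seller price by 63.6: (202.45 − 4.5q) − (44.7 + 1.15q) = 63.6 → q' = 16.6637.
Δq = 27.9204 − 16.6637 = 11.2567; the wedge equals the tax, 63.6.
DWL = ½ × 11.2567 × 63.6 = $357.96.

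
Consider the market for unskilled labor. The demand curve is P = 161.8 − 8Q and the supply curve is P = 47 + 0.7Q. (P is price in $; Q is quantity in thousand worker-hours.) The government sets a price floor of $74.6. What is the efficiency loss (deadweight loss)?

$22.92 thousand

Competitive equilibrium: 161.8 − 8Q = 47 + 0.7Q → Q* = 13.1954, P* = 56.2368.
At the floor P = 74.6, quantity demanded = (161.8 − 74.6)/8 = 10.9.
Sellers' marginal cost at Q' = 10.9: 47 + 0.7·10.9 = 54.63.
ΔQ = 13.1954 − 10.9 = 2.2954; wedge = 74.6 − 54.63 = 19.97.
The triangle = ½ × 2.2954 × 19.97 = $22.92 thousand.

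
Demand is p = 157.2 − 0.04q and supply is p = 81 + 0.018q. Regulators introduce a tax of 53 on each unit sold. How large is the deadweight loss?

24215.52

Competitive equilibrium: 157.2 − 0.04q = 81 + 0.018q → q* = 1313.7931, p* = 104.6483.
With the tax, the buyer price exceeds the seller price by 53: (157.2 − 0.04q) − (81 + 0.018q) = 53 → q' = 400.
Δq = 1313.7931 − 400 = 913.7931; the wedge equals the tax, 53.
Welfare loss = ½ × 913.7931 × 53 = 24215.52.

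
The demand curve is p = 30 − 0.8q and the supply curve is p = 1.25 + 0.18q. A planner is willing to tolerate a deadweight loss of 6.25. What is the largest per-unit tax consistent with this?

3.5

Competitive equilibrium: 30 − 0.8q = 1.25 + 0.18q → q* = 29.3367, p* = 6.5306.
A tax t gives Δq = t/0.98 and wedge t, so DWL = t²/1.96.
t²/1.96 = 6.25 → t² = 12.25 → t = 3.5.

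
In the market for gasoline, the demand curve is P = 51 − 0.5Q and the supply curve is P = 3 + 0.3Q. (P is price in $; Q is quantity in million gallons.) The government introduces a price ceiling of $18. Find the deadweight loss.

Competitive equilibrium: 51 − 0.5Q = 3 + 0.3Q → Q* = 60, P* = 21.
At the ceiling P = 18, quantity supplied = (18 − 3)/0.3 = 50.
Willingness to pay at Q' = 50: 51 − 0.5·50 = 26.
ΔQ = 60 − 50 = 10; wedge = 26 − 18 = 8.
Deadweight loss = ½ × 10 × 8 = $40 million.

$40 million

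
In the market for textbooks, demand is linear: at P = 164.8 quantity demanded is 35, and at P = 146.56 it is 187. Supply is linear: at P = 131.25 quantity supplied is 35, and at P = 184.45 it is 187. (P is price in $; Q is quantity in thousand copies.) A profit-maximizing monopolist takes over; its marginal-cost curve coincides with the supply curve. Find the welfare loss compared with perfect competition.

Demand slope = (146.56 − 164.8)/(187 − 35) = −0.12, so P = 169 − 0.12Q.
Supply slope = (184.45 − 131.25)/(187 − 35) = 0.35, so P = 119 + 0.35Q.
Competitive equilibrium: 169 − 0.12Q = 119 + 0.35Q → Q* = 106.383, P* = 156.234.
Marginal revenue: MR = 169 − 0.24Q. Set MR = MC: 169 − 0.24Q = 119 + 0.35Q → Q_m = 84.7458.
Price P_m = 169 − 0.12·84.7458 = 158.8305; MC(Q_m) = 119 + 0.35·84.7458 = 148.661.
Competitive Q* = 106.383, so ΔQ = 21.6372; wedge = 158.8305 − 148.661 = 10.1695.
The triangle = ½ × 21.6372 × 10.1695 = $110.02 thousand.

$110.02 thousand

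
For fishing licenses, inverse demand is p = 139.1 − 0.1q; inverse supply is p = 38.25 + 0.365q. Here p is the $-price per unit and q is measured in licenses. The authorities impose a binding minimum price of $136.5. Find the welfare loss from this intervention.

Competitive equilibrium: 139.1 − 0.1q = 38.25 + 0.365q → q* = 216.8817, p* = 117.4118.
At the floor p = 136.5, quantity demanded = (139.1 − 136.5)/0.1 = 26.
Sellers' marginal cost at q' = 26: 38.25 + 0.365·26 = 47.74.
Δq = 216.8817 − 26 = 190.8817; wedge = 136.5 − 47.74 = 88.76.
Welfare loss = ½ × 190.8817 × 88.76 = $8471.33.

$8471.33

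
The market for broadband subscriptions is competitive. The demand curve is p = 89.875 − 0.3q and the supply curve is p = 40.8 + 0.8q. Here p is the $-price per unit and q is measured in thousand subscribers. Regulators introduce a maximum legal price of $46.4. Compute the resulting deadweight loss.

Competitive equilibrium: 89.875 − 0.3q = 40.8 + 0.8q → q* = 44.6136, p* = 76.4909.
At the ceiling p = 46.4, quantity supplied = (46.4 − 40.8)/0.8 = 7.
Willingness to pay at q' = 7: 89.875 − 0.3·7 = 87.775.
Δq = 44.6136 − 7 = 37.6136; wedge = 87.775 − 46.4 = 41.375.
Deadweight loss = ½ × 37.6136 × 41.375 = $778.13 thousand.

$778.13 thousand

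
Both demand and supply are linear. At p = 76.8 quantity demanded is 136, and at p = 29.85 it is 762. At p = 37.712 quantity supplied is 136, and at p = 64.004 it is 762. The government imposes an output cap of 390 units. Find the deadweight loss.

375.20

Demand slope = (29.85 − 76.8)/(762 − 136) = −0.075, so p = 87 − 0.075q.
Supply slope = (64.004 − 37.712)/(762 − 136) = 0.042, so p = 32 + 0.042q.
Competitive equilibrium: 87 − 0.075q = 32 + 0.042q → q* = 470.0855, p* = 51.7436.
At q = 390: demand price = 87 − 0.075·390 = 57.75; supply price = 32 + 0.042·390 = 48.38.
Δq = 470.0855 − 390 = 80.0855; wedge = 57.75 − 48.38 = 9.37.
Welfare loss = ½ × 80.0855 × 9.37 = 375.20.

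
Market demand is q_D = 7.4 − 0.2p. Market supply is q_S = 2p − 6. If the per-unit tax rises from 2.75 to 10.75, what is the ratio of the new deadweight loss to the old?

15.281

In inverse form: demand p = 37 − 5q, supply p = 3 + 0.5q.
Competitive equilibrium: 37 − 5q = 3 + 0.5q → q* = 6.1818, p* = 6.0909.
For a per-unit tax t: Δq = t/5.5, so DWL = ½·t·(t/5.5) = t²/11.
At t = 2.75: DWL = 0.6875. At t = 10.75: DWL = 10.506.
Ratio = (10.75/2.75)² = 15.281.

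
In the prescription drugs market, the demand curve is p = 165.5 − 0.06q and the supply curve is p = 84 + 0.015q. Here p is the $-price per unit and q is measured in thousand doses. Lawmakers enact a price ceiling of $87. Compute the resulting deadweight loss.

$29481.67 thousand

Competitive equilibrium: 165.5 − 0.06q = 84 + 0.015q → q* = 1086.6667, p* = 100.3.
At the ceiling p = 87, quantity supplied = (87 − 84)/0.015 = 200.
Willingness to pay at q' = 200: 165.5 − 0.06·200 = 153.5.
Δq = 1086.6667 − 200 = 886.6667; wedge = 153.5 − 87 = 66.5.
Deadweight loss = ½ × 886.6667 × 66.5 = $29481.67 thousand.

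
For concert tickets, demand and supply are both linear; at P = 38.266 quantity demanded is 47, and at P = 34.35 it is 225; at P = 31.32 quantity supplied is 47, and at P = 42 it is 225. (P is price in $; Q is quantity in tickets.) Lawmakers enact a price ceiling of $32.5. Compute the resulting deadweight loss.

$173.44

Demand slope = (34.35 − 38.266)/(225 − 47) = −0.022, so P = 39.3 − 0.022Q.
Supply slope = (42 − 31.32)/(225 − 47) = 0.06, so P = 28.5 + 0.06Q.
Competitive equilibrium: 39.3 − 0.022Q = 28.5 + 0.06Q → Q* = 131.7073, P* = 36.4024.
At the ceiling P = 32.5, quantity supplied = (32.5 − 28.5)/0.06 = 66.6667.
Willingness to pay at Q' = 66.6667: 39.3 − 0.022·66.6667 = 37.8333.
ΔQ = 131.7073 − 66.6667 = 65.0406; wedge = 37.8333 − 32.5 = 5.3333.
The triangle = ½ × 65.0406 × 5.3333 = $173.44.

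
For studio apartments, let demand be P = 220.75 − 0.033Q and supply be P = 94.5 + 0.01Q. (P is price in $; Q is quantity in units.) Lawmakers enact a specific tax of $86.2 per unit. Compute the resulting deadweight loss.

Competitive equilibrium: 220.75 − 0.033Q = 94.5 + 0.01Q → Q* = 2936.0465, P* = 123.8605.
With the tax, the buyer price exceeds the seller price by 86.2: (220.75 − 0.033Q) − (94.5 + 0.01Q) = 86.2 → Q' = 931.3953.
ΔQ = 2936.0465 − 931.3953 = 2004.6512; the wedge equals the tax, 86.2.
Deadweight loss = ½ × 2004.6512 × 86.2 = $86400.47.

$86400.47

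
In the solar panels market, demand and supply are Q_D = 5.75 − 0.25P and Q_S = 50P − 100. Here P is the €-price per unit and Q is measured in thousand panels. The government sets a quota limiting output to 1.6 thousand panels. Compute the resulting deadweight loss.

In inverse form: demand P = 23 − 4Q, supply P = 2 + 0.02Q.
Competitive equilibrium: 23 − 4Q = 2 + 0.02Q → Q* = 5.2239, P* = 2.1045.
At Q = 1.6: demand price = 23 − 4·1.6 = 16.6; supply price = 2 + 0.02·1.6 = 2.032.
ΔQ = 5.2239 − 1.6 = 3.6239; wedge = 16.6 − 2.032 = 14.568.
Welfare loss = ½ × 3.6239 × 14.568 = €26.40 thousand.

€26.40 thousand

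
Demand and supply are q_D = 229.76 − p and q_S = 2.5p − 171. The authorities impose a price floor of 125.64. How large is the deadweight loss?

86.83

In inverse form: demand p = 229.76 − q, supply p = 68.4 + 0.4q.
Competitive equilibrium: 229.76 − q = 68.4 + 0.4q → q* = 115.25714, p* = 114.50286.
At the floor p = 125.64, quantity demanded = (229.76 − 125.64)/1 = 104.12.
Sellers' marginal cost at q' = 104.12: 68.4 + 0.4·104.12 = 110.048.
Δq = 115.25714 − 104.12 = 11.13714; wedge = 125.64 − 110.048 = 15.592.
The triangle = ½ × 11.13714 × 15.592 = 86.83.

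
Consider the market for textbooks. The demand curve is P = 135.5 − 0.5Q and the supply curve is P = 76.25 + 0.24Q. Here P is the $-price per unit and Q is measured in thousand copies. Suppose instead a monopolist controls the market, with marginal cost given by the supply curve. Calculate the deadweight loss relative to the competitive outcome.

$385.67 thousand

Competitive equilibrium: 135.5 − 0.5Q = 76.25 + 0.24Q → Q* = 80.0676, P* = 95.4662.
Marginal revenue: MR = 135.5 − Q. Set MR = MC: 135.5 − Q = 76.25 + 0.24Q → Q_m = 47.7823.
Price P_m = 135.5 − 0.5·47.7823 = 111.6089; MC(Q_m) = 76.25 + 0.24·47.7823 = 87.7178.
Competitive Q* = 80.0676, so ΔQ = 32.2853; wedge = 111.6089 − 87.7178 = 23.8911.
The triangle = ½ × 32.2853 × 23.8911 = $385.67 thousand.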